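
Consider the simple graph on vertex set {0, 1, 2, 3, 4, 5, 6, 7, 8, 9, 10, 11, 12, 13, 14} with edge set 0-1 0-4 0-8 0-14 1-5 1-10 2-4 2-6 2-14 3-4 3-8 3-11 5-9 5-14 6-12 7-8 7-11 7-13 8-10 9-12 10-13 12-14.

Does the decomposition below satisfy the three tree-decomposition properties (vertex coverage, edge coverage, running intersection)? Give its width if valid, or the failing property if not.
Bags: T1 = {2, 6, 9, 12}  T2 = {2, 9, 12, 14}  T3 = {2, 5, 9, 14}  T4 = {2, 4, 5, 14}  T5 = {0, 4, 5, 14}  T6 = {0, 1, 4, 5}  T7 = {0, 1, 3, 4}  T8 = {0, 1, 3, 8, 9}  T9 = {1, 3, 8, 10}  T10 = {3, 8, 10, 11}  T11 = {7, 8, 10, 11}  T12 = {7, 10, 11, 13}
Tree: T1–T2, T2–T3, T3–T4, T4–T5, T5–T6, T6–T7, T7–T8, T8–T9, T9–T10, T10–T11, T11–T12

A tree decomposition must satisfy three properties: every vertex lies in some bag; for every edge, both endpoints lie together in some bag; and for every vertex, the bags containing it form a connected subtree. Here bags containing vertex 9 are not connected in the tree, so the decomposition is invalid.

No — bags containing vertex 9 are not connected in the tree.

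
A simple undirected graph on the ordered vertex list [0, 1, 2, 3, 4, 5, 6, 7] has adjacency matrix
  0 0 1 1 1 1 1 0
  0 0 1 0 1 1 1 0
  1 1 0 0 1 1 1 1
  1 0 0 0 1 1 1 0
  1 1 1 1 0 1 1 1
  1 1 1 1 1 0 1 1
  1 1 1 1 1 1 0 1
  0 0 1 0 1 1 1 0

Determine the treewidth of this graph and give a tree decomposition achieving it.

Each bag holds 5 vertices, so the decomposition has width 4, which upper-bounds the treewidth. On the other hand G contains the 5-clique {0, 2, 4, 5, 6}. A clique must lie in a single bag of any decomposition, so no decomposition can have width below 4. Hence tw(G) = 4 exactly.

Treewidth 4.
Bags: B1 = {1, 2, 4, 5, 6}  B2 = {2, 4, 5, 6, 7}  B3 = {0, 2, 4, 5, 6}  B4 = {0, 3, 4, 5, 6}
Tree: B1–B2, B2–B3, B3–B4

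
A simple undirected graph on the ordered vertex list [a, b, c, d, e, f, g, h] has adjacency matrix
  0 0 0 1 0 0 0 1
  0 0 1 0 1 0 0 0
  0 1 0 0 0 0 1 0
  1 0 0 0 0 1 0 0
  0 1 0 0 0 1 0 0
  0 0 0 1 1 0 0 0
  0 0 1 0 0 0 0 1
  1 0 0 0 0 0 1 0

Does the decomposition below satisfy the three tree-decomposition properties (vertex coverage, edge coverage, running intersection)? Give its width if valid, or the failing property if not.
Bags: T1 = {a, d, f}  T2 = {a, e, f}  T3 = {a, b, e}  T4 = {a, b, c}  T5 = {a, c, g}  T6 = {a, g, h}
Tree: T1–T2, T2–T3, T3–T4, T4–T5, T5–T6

Yes; width 2.

Every vertex of G appears in some bag (union = {a, b, c, d, e, f, g, h}); every edge is covered by a bag; and for each vertex v the set of bags containing v is connected in the bag tree. The decomposition is therefore valid. The largest bag has 3 vertices, so the width is 2.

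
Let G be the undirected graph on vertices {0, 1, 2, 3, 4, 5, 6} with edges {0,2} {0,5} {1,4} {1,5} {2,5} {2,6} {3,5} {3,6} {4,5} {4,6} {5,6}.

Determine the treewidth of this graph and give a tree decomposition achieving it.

Treewidth 2.
Bags: B1 = {2, 5, 6}  B2 = {4, 5, 6}  B3 = {0, 2, 5}  B4 = {1, 4, 5}  B5 = {3, 5, 6}
Tree: B1–B2, B1–B3, B2–B4, B2–B5

The largest bag has 3 vertices, giving width 2; this decomposition certifies tw(G) ≤ 2. Conversely, {0, 2, 5} is a clique of size 3, and the vertices of any clique must share a bag in every tree decomposition; so some bag has ≥ 3 vertices and tw(G) ≥ 2. Hence tw(G) = 2 exactly.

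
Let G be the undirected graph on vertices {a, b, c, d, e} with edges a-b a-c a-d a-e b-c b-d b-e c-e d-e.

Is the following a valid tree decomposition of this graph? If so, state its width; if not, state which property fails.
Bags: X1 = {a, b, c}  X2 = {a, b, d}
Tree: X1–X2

No — vertex e appears in no bag.

A tree decomposition must satisfy three properties: every vertex lies in some bag; for every edge, both endpoints lie together in some bag; and for every vertex, the bags containing it form a connected subtree. Here vertex e appears in no bag, so the decomposition is invalid.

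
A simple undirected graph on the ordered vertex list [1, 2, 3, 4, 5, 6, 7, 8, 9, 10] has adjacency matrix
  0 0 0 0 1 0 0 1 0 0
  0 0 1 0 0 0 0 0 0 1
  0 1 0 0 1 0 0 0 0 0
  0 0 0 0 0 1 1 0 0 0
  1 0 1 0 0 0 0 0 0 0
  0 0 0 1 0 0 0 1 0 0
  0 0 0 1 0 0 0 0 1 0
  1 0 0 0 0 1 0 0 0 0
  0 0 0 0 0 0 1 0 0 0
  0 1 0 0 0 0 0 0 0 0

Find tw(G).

A width-1 tree decomposition is:
Bags: B1 = {7, 9}  B2 = {4, 7}  B3 = {4, 6}  B4 = {6, 8}  B5 = {1, 8}  B6 = {1, 5}  B7 = {3, 5}  B8 = {2, 3}  B9 = {2, 10}
Tree: B1–B2, B2–B3, B3–B4, B4–B5, B5–B6, B6–B7, B7–B8, B8–B9
Every bag has size at most 2, so the width is 2 − 1 = 1 and tw(G) ≤ 1. Since G has at least one edge (e.g. 9–7), it is not an edgeless graph, so tw(G) ≥ 1. Therefore the treewidth is 1.

1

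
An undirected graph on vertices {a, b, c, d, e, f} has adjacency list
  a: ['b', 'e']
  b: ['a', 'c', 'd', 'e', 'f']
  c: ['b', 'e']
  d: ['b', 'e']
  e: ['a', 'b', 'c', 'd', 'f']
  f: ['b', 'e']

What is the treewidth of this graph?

2

A width-2 tree decomposition is:
Bags: B1 = {b, d, e}  B2 = {a, b, e}  B3 = {b, e, f}  B4 = {b, c, e}
Tree: B1–B2, B1–B3, B3–B4
Each bag holds 3 vertices, so the decomposition has width 2, which upper-bounds the treewidth. On the other hand G contains the 3-clique {b, d, e}. A clique must lie in a single bag of any decomposition, so no decomposition can have width below 2. Hence tw(G) = 2 exactly.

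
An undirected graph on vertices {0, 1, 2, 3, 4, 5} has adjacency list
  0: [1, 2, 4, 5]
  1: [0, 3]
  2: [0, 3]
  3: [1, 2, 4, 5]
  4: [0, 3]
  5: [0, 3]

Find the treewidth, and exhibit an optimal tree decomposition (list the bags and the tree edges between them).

Treewidth 2.
One such decomposition:
Bags: B1 = {0, 2, 3}  B2 = {0, 3, 5}  B3 = {0, 1, 3}  B4 = {0, 3, 4}
Tree: B1–B2, B2–B3, B3–B4

The largest bag has 3 vertices, giving width 2; this decomposition certifies tw(G) ≤ 2. Since 3–2–0–5–3 is a cycle in G, G is not acyclic. Forests are exactly the graphs of treewidth ≤ 1, so tw(G) ≥ 2. Hence tw(G) = 2 exactly.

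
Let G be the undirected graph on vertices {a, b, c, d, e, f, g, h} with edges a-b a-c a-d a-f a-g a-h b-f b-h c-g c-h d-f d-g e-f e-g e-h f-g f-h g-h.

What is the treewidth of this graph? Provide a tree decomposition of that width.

Treewidth 3.
One such decomposition:
Bags: B1 = {a, f, g, h}  B2 = {a, d, f, g}  B3 = {a, b, f, h}  B4 = {e, f, g, h}  B5 = {a, c, g, h}
Tree: B1–B2, B1–B3, B1–B4, B1–B5

The largest bag has 4 vertices, giving width 3; this decomposition certifies tw(G) ≤ 3. On the other hand G contains the 4-clique {a, c, g, h}. A clique must lie in a single bag of any decomposition, so no decomposition can have width below 3. Combining the bounds, tw(G) = 3.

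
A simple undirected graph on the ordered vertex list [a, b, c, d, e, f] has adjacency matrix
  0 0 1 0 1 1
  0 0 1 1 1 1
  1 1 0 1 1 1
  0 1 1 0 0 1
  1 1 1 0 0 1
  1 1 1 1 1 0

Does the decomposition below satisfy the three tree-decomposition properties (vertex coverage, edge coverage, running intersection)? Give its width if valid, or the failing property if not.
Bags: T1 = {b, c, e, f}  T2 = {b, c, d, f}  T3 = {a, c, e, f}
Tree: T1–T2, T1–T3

Yes; width 3.

Vertex coverage: the bags together contain {a, b, c, d, e, f}, the full vertex set. Edge coverage: each edge of G has both endpoints in at least one bag. Running intersection: for every vertex, the bags containing it form a connected subtree. All three properties hold, so this is a valid tree decomposition of width max|bag| − 1 = 3, and hence tw(G) ≤ 3.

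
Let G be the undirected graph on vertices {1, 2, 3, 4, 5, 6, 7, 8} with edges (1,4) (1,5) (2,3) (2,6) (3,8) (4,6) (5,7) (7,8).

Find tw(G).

2

A width-2 tree decomposition is:
Bags: B1 = {1, 5, 7}  B2 = {1, 7, 8}  B3 = {1, 3, 8}  B4 = {1, 2, 3}  B5 = {1, 2, 6}  B6 = {1, 4, 6}
Tree: B1–B2, B2–B3, B3–B4, B4–B5, B5–B6
The largest bag has 3 vertices, giving width 2; this decomposition certifies tw(G) ≤ 2. The edges 1–5–7–8–3–2–6–4–1 form a cycle, so G is not a tree and its treewidth is at least 2. The upper and lower bounds meet at 2, so that is the treewidth.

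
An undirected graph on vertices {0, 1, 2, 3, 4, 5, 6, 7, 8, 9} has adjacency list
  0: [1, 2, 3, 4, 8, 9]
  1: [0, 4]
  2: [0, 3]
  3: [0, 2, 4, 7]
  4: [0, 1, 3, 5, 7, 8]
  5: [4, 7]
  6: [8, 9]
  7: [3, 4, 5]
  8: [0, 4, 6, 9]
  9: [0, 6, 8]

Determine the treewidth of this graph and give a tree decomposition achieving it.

Treewidth 2.
Bags: B1 = {0, 3, 4}  B2 = {0, 4, 8}  B3 = {0, 1, 4}  B4 = {0, 8, 9}  B5 = {6, 8, 9}  B6 = {3, 4, 7}  B7 = {0, 2, 3}  B8 = {4, 5, 7}
Tree: B1–B2, B1–B3, B2–B4, B4–B5, B1–B6, B1–B7, B6–B8

Each bag holds 3 vertices, so the decomposition has width 2, which upper-bounds the treewidth. Conversely, {0, 8, 9} is a clique of size 3, and the vertices of any clique must share a bag in every tree decomposition; so some bag has ≥ 3 vertices and tw(G) ≥ 2. Therefore the treewidth is 2.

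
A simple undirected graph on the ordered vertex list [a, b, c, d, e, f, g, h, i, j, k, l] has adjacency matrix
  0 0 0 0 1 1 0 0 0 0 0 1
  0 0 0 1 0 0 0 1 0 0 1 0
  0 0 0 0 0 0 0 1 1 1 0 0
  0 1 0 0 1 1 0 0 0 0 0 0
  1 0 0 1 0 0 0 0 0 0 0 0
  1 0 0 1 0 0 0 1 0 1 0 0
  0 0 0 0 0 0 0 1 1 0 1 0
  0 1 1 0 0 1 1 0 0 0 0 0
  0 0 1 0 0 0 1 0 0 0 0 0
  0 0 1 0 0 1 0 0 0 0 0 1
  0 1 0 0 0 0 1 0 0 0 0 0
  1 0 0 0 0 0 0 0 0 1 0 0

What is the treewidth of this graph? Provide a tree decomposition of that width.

Treewidth 3.
One such decomposition:
Bags: B1 = {c, g, i, k}  B2 = {c, g, h, k}  B3 = {b, c, h, k}  B4 = {b, c, h, j}  B5 = {b, f, h, j}  B6 = {b, d, f, j}  B7 = {d, f, j, l}  B8 = {a, d, f, l}  B9 = {a, d, e, l}
Tree: B1–B2, B2–B3, B3–B4, B4–B5, B5–B6, B6–B7, B7–B8, B8–B9

The largest bag has 4 vertices, giving width 3; this decomposition certifies tw(G) ≤ 3. For the lower bound: the 4 vertex sets {g,i,k}, {c}, {h}, {b,d,f,j} are disjoint, each induces a connected subgraph, and every pair is joined by at least one edge of G. Contracting each set to a single vertex therefore yields K_{4} as a minor, and since treewidth is minor-monotone, tw(G) ≥ tw(K_{4}) = 3. Hence tw(G) = 3 exactly.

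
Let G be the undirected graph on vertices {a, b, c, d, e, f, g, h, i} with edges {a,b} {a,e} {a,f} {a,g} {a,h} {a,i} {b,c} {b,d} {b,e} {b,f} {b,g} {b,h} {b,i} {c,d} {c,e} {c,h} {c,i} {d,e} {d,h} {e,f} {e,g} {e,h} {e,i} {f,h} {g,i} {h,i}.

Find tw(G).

A width-4 tree decomposition is:
Bags: B1 = {b, c, e, h, i}  B2 = {b, c, d, e, h}  B3 = {a, b, e, h, i}  B4 = {a, b, e, g, i}  B5 = {a, b, e, f, h}
Tree: B1–B2, B1–B3, B3–B4, B3–B5
The largest bag has 5 vertices, giving width 4; this decomposition certifies tw(G) ≤ 4. For the lower bound, the 5 vertices {a, b, e, g, i} are pairwise adjacent, and any tree decomposition puts a clique entirely inside one bag — forcing width ≥ 4. Therefore the treewidth is 4.

4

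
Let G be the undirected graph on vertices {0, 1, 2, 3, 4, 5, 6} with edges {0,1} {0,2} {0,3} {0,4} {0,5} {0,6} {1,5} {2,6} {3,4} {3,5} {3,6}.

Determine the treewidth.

A width-2 tree decomposition is:
Bags: B1 = {0, 3, 6}  B2 = {0, 3, 5}  B3 = {0, 2, 6}  B4 = {0, 1, 5}  B5 = {0, 3, 4}
Tree: B1–B2, B1–B3, B2–B4, B2–B5
Each bag holds 3 vertices, so the decomposition has width 2, which upper-bounds the treewidth. On the other hand G contains the 3-clique {0, 1, 5}. A clique must lie in a single bag of any decomposition, so no decomposition can have width below 2. Hence tw(G) = 2 exactly.

2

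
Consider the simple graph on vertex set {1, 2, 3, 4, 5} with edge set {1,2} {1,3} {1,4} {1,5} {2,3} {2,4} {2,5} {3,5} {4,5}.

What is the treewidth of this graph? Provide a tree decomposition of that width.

Each bag holds 4 vertices, so the decomposition has width 3, which upper-bounds the treewidth. For the lower bound, the 4 vertices {1, 2, 3, 5} are pairwise adjacent, and any tree decomposition puts a clique entirely inside one bag — forcing width ≥ 3. Combining the bounds, tw(G) = 3.

Treewidth 3.
Bags: B1 = {1, 2, 4, 5}  B2 = {1, 2, 3, 5}
Tree: B1–B2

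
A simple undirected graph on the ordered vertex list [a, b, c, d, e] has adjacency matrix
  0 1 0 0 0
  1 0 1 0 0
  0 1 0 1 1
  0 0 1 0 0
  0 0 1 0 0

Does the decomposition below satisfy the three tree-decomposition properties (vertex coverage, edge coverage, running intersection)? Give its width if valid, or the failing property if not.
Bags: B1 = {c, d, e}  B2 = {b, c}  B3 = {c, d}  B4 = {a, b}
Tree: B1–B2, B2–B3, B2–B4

A tree decomposition must satisfy three properties: every vertex lies in some bag; for every edge, both endpoints lie together in some bag; and for every vertex, the bags containing it form a connected subtree. Here bags containing vertex d are not connected in the tree, so the decomposition is invalid.

No — bags containing vertex d are not connected in the tree.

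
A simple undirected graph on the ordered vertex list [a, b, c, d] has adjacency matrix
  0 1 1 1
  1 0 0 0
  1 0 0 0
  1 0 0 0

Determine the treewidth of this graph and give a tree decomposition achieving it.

Each bag holds 2 vertices, so the decomposition has width 1, which upper-bounds the treewidth. Since G has at least one edge (e.g. c–a), it is not an edgeless graph, so tw(G) ≥ 1. Combining the bounds, tw(G) = 1.

Treewidth 1.
One optimal decomposition is:
Bags: B1 = {a, c}  B2 = {a, b}  B3 = {a, d}
Tree: B1–B2, B1–B3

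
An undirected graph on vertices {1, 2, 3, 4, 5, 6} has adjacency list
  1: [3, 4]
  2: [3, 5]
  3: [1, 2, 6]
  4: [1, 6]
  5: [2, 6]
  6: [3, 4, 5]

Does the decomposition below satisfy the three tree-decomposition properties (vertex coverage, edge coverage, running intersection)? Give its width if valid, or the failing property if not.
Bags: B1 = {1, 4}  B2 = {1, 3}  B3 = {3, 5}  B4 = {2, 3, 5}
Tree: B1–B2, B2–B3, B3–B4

A tree decomposition must satisfy three properties: every vertex lies in some bag; for every edge, both endpoints lie together in some bag; and for every vertex, the bags containing it form a connected subtree. Here vertex 6 appears in no bag, so the decomposition is invalid.

No — vertex 6 appears in no bag.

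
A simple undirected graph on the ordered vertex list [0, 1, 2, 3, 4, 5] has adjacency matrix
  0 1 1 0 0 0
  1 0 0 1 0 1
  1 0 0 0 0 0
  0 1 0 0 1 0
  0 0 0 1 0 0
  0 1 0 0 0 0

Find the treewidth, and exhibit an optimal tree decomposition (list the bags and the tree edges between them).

Treewidth 1.
One such decomposition:
Bags: B1 = {3, 4}  B2 = {1, 3}  B3 = {1, 5}  B4 = {0, 1}  B5 = {0, 2}
Tree: B1–B2, B2–B3, B3–B4, B4–B5

The largest bag has 2 vertices, giving width 1; this decomposition certifies tw(G) ≤ 1. G has an edge, so its treewidth is at least 1. The upper and lower bounds meet at 1, so that is the treewidth.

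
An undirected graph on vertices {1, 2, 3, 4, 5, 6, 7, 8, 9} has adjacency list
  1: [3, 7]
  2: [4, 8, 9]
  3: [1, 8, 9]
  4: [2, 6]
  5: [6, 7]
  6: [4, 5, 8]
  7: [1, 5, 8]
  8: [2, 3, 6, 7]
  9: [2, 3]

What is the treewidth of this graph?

A width-3 tree decomposition is:
Bags: B1 = {4, 5, 6, 7}  B2 = {4, 6, 7, 8}  B3 = {2, 4, 7, 8}  B4 = {1, 2, 7, 8}  B5 = {1, 2, 3, 8}  B6 = {1, 2, 3, 9}
Tree: B1–B2, B2–B3, B3–B4, B4–B5, B5–B6
The largest bag has 4 vertices, giving width 3; this decomposition certifies tw(G) ≤ 3. For the lower bound: the 4 vertex sets {4,5,6}, {7}, {8}, {1,2,3,9} are disjoint, each induces a connected subgraph, and every pair is joined by at least one edge of G. Contracting each set to a single vertex therefore yields K_{4} as a minor, and since treewidth is minor-monotone, tw(G) ≥ tw(K_{4}) = 3. Therefore the treewidth is 3.

3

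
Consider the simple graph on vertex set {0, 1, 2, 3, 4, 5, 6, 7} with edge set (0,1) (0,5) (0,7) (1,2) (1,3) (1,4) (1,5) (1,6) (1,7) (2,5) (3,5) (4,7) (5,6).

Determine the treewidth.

2

A width-2 tree decomposition is:
Bags: B1 = {1, 5, 6}  B2 = {1, 3, 5}  B3 = {0, 1, 5}  B4 = {0, 1, 7}  B5 = {1, 4, 7}  B6 = {1, 2, 5}
Tree: B1–B2, B2–B3, B3–B4, B4–B5, B2–B6
Each bag holds 3 vertices, so the decomposition has width 2, which upper-bounds the treewidth. On the other hand G contains the 3-clique {1, 4, 7}. A clique must lie in a single bag of any decomposition, so no decomposition can have width below 2. Hence tw(G) = 2 exactly.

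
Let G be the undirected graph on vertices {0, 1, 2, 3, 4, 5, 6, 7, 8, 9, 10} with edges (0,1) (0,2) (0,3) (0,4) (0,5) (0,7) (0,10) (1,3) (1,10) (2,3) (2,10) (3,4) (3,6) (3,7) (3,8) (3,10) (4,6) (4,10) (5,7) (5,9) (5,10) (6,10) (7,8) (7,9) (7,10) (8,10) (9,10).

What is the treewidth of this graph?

A width-3 tree decomposition is:
Bags: B1 = {0, 3, 4, 10}  B2 = {0, 3, 7, 10}  B3 = {0, 2, 3, 10}  B4 = {3, 7, 8, 10}  B5 = {0, 5, 7, 10}  B6 = {3, 4, 6, 10}  B7 = {0, 1, 3, 10}  B8 = {5, 7, 9, 10}
Tree: B1–B2, B1–B3, B2–B4, B2–B5, B1–B6, B2–B7, B5–B8
Every bag has size at most 4, so the width is 4 − 1 = 3 and tw(G) ≤ 3. For the lower bound, the 4 vertices {5, 7, 9, 10} are pairwise adjacent, and any tree decomposition puts a clique entirely inside one bag — forcing width ≥ 3. The upper and lower bounds meet at 3, so that is the treewidth.

3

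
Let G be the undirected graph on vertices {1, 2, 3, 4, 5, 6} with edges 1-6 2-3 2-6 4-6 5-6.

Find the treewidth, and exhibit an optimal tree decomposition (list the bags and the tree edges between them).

Treewidth 1.
One optimal decomposition is:
Bags: B1 = {2, 3}  B2 = {2, 6}  B3 = {5, 6}  B4 = {4, 6}  B5 = {1, 6}
Tree: B1–B2, B2–B3, B2–B4, B3–B5

Every bag has size at most 2, so the width is 2 − 1 = 1 and tw(G) ≤ 1. G has an edge, so its treewidth is at least 1. Therefore the treewidth is 1.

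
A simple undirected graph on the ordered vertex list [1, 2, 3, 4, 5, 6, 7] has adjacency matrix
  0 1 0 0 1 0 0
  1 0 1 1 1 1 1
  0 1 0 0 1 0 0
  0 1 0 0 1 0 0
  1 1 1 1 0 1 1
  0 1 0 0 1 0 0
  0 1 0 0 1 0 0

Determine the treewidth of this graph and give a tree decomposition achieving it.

Each bag holds 3 vertices, so the decomposition has width 2, which upper-bounds the treewidth. On the other hand G contains the 3-clique {1, 2, 5}. A clique must lie in a single bag of any decomposition, so no decomposition can have width below 2. Combining the bounds, tw(G) = 2.

Treewidth 2.
Bags: B1 = {1, 2, 5}  B2 = {2, 4, 5}  B3 = {2, 5, 7}  B4 = {2, 5, 6}  B5 = {2, 3, 5}
Tree: B1–B2, B2–B3, B1–B4, B2–B5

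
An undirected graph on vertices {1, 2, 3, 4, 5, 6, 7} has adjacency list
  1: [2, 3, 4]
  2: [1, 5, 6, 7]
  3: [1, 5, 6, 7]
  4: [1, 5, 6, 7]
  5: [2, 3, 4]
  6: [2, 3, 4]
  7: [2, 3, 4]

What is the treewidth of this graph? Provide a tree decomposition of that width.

Treewidth 3.
Bags: B1 = {1, 2, 3, 4}  B2 = {2, 3, 4, 6}  B3 = {2, 3, 4, 5}  B4 = {2, 3, 4, 7}
Tree: B1–B2, B2–B3, B3–B4

Each bag holds 4 vertices, so the decomposition has width 3, which upper-bounds the treewidth. For the lower bound: the 4 vertex sets {1,4}, {3,6}, {2}, {5} are disjoint, each induces a connected subgraph, and every pair is joined by at least one edge of G. Contracting each set to a single vertex therefore yields K_{4} as a minor, and since treewidth is minor-monotone, tw(G) ≥ tw(K_{4}) = 3. The upper and lower bounds meet at 3, so that is the treewidth.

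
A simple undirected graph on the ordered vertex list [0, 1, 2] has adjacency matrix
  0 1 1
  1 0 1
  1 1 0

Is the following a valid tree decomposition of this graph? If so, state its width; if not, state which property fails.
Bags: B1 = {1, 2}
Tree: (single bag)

A tree decomposition must satisfy three properties: every vertex lies in some bag; for every edge, both endpoints lie together in some bag; and for every vertex, the bags containing it form a connected subtree. Here vertex 0 appears in no bag, so the decomposition is invalid.

No — vertex 0 appears in no bag.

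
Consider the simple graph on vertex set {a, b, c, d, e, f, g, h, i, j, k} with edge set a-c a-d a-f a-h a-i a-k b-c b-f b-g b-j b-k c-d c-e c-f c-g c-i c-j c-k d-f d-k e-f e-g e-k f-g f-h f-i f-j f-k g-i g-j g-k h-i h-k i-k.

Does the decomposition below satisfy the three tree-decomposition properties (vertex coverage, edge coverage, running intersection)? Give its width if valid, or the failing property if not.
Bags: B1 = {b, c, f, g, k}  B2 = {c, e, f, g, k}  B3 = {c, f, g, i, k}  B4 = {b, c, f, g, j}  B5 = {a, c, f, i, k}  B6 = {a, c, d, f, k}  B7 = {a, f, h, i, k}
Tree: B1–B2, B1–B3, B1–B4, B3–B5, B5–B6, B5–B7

Vertex coverage: the bags together contain {a, b, c, d, e, f, g, h, i, j, k}, the full vertex set. Edge coverage: each edge of G has both endpoints in at least one bag. Running intersection: for every vertex, the bags containing it form a connected subtree. All three properties hold, so this is a valid tree decomposition of width max|bag| − 1 = 4, and hence tw(G) ≤ 4.

Yes; width 4.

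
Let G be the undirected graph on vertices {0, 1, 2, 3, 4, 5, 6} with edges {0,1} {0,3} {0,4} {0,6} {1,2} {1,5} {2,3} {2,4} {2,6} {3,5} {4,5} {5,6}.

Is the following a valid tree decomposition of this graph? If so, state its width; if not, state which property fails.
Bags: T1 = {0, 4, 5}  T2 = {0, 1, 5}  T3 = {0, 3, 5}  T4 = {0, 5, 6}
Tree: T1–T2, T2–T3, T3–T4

A tree decomposition must satisfy three properties: every vertex lies in some bag; for every edge, both endpoints lie together in some bag; and for every vertex, the bags containing it form a connected subtree. Here vertex 2 appears in no bag, so the decomposition is invalid.

No — vertex 2 appears in no bag.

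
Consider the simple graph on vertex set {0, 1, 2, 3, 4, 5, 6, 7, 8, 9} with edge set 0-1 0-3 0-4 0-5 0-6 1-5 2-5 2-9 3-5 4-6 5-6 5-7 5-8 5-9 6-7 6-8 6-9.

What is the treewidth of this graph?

A width-2 tree decomposition is:
Bags: B1 = {0, 5, 6}  B2 = {0, 4, 6}  B3 = {5, 6, 7}  B4 = {5, 6, 8}  B5 = {5, 6, 9}  B6 = {2, 5, 9}  B7 = {0, 3, 5}  B8 = {0, 1, 5}
Tree: B1–B2, B1–B3, B1–B4, B3–B5, B5–B6, B1–B7, B1–B8
The largest bag has 3 vertices, giving width 2; this decomposition certifies tw(G) ≤ 2. On the other hand G contains the 3-clique {0, 4, 6}. A clique must lie in a single bag of any decomposition, so no decomposition can have width below 2. Therefore the treewidth is 2.

2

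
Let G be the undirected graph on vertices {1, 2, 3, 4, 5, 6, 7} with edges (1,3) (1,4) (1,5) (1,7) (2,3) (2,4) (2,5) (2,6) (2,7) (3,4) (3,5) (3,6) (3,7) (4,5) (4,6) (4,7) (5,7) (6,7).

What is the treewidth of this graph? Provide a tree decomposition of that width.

Treewidth 4.
One optimal decomposition is:
Bags: B1 = {2, 3, 4, 6, 7}  B2 = {2, 3, 4, 5, 7}  B3 = {1, 3, 4, 5, 7}
Tree: B1–B2, B2–B3

Each bag holds 5 vertices, so the decomposition has width 4, which upper-bounds the treewidth. On the other hand G contains the 5-clique {1, 3, 4, 5, 7}. A clique must lie in a single bag of any decomposition, so no decomposition can have width below 4. Hence tw(G) = 4 exactly.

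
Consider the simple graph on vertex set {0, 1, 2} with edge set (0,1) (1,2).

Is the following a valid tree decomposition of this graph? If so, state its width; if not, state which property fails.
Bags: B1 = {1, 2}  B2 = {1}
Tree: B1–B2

No — vertex 0 appears in no bag.

A tree decomposition must satisfy three properties: every vertex lies in some bag; for every edge, both endpoints lie together in some bag; and for every vertex, the bags containing it form a connected subtree. Here vertex 0 appears in no bag, so the decomposition is invalid.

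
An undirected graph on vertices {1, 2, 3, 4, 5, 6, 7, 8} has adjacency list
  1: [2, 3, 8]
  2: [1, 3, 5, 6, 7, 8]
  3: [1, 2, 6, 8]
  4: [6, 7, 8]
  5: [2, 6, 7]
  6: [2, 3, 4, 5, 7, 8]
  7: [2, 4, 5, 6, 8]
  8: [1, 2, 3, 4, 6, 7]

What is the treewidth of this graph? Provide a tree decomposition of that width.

The largest bag has 4 vertices, giving width 3; this decomposition certifies tw(G) ≤ 3. Conversely, {1, 2, 3, 8} is a clique of size 4, and the vertices of any clique must share a bag in every tree decomposition; so some bag has ≥ 4 vertices and tw(G) ≥ 3. Combining the bounds, tw(G) = 3.

Treewidth 3.
One such decomposition:
Bags: B1 = {2, 6, 7, 8}  B2 = {4, 6, 7, 8}  B3 = {2, 3, 6, 8}  B4 = {1, 2, 3, 8}  B5 = {2, 5, 6, 7}
Tree: B1–B2, B1–B3, B3–B4, B1–B5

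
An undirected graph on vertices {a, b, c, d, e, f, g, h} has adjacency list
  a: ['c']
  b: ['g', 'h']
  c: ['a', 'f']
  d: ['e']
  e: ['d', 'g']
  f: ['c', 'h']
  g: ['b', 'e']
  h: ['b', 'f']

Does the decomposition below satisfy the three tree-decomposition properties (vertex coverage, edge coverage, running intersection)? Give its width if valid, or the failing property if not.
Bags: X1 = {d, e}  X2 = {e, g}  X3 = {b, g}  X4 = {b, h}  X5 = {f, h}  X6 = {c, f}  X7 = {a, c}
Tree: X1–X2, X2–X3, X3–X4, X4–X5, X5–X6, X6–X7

Yes; width 1.

Checking the three conditions: (i) the bags cover all of {a, b, c, d, e, f, g, h}; (ii) for each edge, some bag contains both endpoints; (iii) the bags containing any fixed vertex form a subtree. All hold, so the decomposition is valid with width 2 − 1 = 1.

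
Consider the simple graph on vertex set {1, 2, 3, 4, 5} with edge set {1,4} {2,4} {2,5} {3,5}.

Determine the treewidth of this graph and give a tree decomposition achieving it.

Each bag holds 2 vertices, so the decomposition has width 1, which upper-bounds the treewidth. G has an edge, so its treewidth is at least 1. Hence tw(G) = 1 exactly.

Treewidth 1.
One such decomposition:
Bags: B1 = {1, 4}  B2 = {2, 4}  B3 = {2, 5}  B4 = {3, 5}
Tree: B1–B2, B2–B3, B3–B4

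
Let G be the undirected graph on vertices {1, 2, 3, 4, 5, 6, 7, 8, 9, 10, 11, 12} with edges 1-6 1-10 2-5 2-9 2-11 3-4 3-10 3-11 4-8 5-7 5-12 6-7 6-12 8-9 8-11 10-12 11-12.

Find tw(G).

A width-3 tree decomposition is:
Bags: B1 = {1, 6, 7, 10}  B2 = {6, 7, 10, 12}  B3 = {5, 7, 10, 12}  B4 = {3, 5, 10, 12}  B5 = {3, 5, 11, 12}  B6 = {2, 3, 5, 11}  B7 = {2, 3, 4, 11}  B8 = {2, 4, 8, 11}  B9 = {2, 4, 8, 9}
Tree: B1–B2, B2–B3, B3–B4, B4–B5, B5–B6, B6–B7, B7–B8, B8–B9
Every bag has size at most 4, so the width is 4 − 1 = 3 and tw(G) ≤ 3. For the lower bound: the 4 vertex sets {1,6,7}, {10}, {12}, {2,3,5,11} are disjoint, each induces a connected subgraph, and every pair is joined by at least one edge of G. Contracting each set to a single vertex therefore yields K_{4} as a minor, and since treewidth is minor-monotone, tw(G) ≥ tw(K_{4}) = 3. Therefore the treewidth is 3.

3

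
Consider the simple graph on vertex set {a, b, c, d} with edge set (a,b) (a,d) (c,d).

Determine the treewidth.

1

A width-1 tree decomposition is:
Bags: B1 = {c, d}  B2 = {a, d}  B3 = {a, b}
Tree: B1–B2, B2–B3
Every bag has size at most 2, so the width is 2 − 1 = 1 and tw(G) ≤ 1. G has an edge, so its treewidth is at least 1. Hence tw(G) = 1 exactly.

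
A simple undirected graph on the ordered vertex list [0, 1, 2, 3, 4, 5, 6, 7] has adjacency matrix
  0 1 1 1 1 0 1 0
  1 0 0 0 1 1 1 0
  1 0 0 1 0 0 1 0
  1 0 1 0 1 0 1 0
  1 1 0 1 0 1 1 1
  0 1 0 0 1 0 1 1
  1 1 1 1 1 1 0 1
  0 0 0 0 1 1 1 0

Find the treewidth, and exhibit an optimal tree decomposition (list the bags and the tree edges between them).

Treewidth 3.
Bags: B1 = {1, 4, 5, 6}  B2 = {0, 1, 4, 6}  B3 = {0, 3, 4, 6}  B4 = {0, 2, 3, 6}  B5 = {4, 5, 6, 7}
Tree: B1–B2, B2–B3, B3–B4, B1–B5

Every bag has size at most 4, so the width is 4 − 1 = 3 and tw(G) ≤ 3. Conversely, {0, 2, 3, 6} is a clique of size 4, and the vertices of any clique must share a bag in every tree decomposition; so some bag has ≥ 4 vertices and tw(G) ≥ 3. Therefore the treewidth is 3.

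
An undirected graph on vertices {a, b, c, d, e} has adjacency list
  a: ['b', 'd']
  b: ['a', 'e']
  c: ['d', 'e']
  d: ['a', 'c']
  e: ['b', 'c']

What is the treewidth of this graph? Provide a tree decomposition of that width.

Treewidth 2.
Bags: B1 = {a, c, d}  B2 = {a, c, e}  B3 = {a, b, e}
Tree: B1–B2, B2–B3

The largest bag has 3 vertices, giving width 2; this decomposition certifies tw(G) ≤ 2. The edges a–d–c–e–b–a form a cycle, so G is not a tree and its treewidth is at least 2. Hence tw(G) = 2 exactly.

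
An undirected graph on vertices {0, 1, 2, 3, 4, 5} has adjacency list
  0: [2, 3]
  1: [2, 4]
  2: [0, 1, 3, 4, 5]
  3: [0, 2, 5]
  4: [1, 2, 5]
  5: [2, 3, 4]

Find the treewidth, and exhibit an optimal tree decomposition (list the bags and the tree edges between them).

Each bag holds 3 vertices, so the decomposition has width 2, which upper-bounds the treewidth. Conversely, {1, 2, 4} is a clique of size 3, and the vertices of any clique must share a bag in every tree decomposition; so some bag has ≥ 3 vertices and tw(G) ≥ 2. Combining the bounds, tw(G) = 2.

Treewidth 2.
One optimal decomposition is:
Bags: B1 = {2, 4, 5}  B2 = {2, 3, 5}  B3 = {0, 2, 3}  B4 = {1, 2, 4}
Tree: B1–B2, B2–B3, B1–B4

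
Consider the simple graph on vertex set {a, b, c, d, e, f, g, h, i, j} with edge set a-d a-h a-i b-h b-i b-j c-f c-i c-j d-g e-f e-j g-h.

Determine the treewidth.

A width-2 tree decomposition is:
Bags: B1 = {e, f, j}  B2 = {c, f, j}  B3 = {b, c, j}  B4 = {b, c, i}  B5 = {b, h, i}  B6 = {a, h, i}  B7 = {a, g, h}  B8 = {a, d, g}
Tree: B1–B2, B2–B3, B3–B4, B4–B5, B5–B6, B6–B7, B7–B8
Every bag has size at most 3, so the width is 3 − 1 = 2 and tw(G) ≤ 2. For the lower bound, G contains the cycle e–f–c–j–e, so G is not a forest; only forests have treewidth ≤ 1, hence tw(G) ≥ 2. Therefore the treewidth is 2.

2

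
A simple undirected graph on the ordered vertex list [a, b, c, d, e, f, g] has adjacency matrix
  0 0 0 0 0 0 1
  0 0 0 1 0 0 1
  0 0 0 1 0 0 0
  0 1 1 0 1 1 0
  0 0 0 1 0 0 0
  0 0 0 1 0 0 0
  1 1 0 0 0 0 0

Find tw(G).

A width-1 tree decomposition is:
Bags: B1 = {b, d}  B2 = {b, g}  B3 = {a, g}  B4 = {d, e}  B5 = {d, f}  B6 = {c, d}
Tree: B1–B2, B2–B3, B1–B4, B1–B5, B5–B6
Each bag holds 2 vertices, so the decomposition has width 1, which upper-bounds the treewidth. Since G has at least one edge (e.g. d–b), it is not an edgeless graph, so tw(G) ≥ 1. Hence tw(G) = 1 exactly.

1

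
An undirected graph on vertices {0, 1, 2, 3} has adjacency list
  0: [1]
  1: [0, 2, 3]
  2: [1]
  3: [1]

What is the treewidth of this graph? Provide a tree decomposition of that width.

Treewidth 1.
Bags: B1 = {1, 3}  B2 = {1, 2}  B3 = {0, 1}
Tree: B1–B2, B2–B3

Every bag has size at most 2, so the width is 2 − 1 = 1 and tw(G) ≤ 1. G has an edge, so its treewidth is at least 1. Combining the bounds, tw(G) = 1.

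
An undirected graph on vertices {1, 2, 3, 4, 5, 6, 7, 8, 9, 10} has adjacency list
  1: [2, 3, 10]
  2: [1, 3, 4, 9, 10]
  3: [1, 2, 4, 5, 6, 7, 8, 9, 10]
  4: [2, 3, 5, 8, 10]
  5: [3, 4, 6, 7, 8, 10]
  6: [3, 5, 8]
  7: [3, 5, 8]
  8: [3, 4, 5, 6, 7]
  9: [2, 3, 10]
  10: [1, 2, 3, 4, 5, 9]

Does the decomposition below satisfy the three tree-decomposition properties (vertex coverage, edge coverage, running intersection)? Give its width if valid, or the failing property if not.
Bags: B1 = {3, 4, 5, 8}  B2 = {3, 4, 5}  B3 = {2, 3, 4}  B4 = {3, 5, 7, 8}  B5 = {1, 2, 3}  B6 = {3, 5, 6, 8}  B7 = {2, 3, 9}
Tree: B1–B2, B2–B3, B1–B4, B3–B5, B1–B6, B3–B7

No — vertex 10 appears in no bag.

A tree decomposition must satisfy three properties: every vertex lies in some bag; for every edge, both endpoints lie together in some bag; and for every vertex, the bags containing it form a connected subtree. Here vertex 10 appears in no bag, so the decomposition is invalid.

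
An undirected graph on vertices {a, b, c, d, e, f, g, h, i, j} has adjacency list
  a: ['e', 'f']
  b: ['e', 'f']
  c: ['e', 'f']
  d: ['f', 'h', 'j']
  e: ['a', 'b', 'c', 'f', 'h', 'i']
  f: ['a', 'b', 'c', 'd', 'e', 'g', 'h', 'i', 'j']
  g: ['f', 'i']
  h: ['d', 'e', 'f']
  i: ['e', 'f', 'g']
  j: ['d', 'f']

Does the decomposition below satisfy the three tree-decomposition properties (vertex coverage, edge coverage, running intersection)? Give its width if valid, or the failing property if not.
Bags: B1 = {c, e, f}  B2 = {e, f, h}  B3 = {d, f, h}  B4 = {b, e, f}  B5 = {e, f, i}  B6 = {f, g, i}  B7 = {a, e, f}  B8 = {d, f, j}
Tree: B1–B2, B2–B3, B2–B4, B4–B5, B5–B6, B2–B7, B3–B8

Yes; width 2.

Checking the three conditions: (i) the bags cover all of {a, b, c, d, e, f, g, h, i, j}; (ii) for each edge, some bag contains both endpoints; (iii) the bags containing any fixed vertex form a subtree. All hold, so the decomposition is valid with width 3 − 1 = 2.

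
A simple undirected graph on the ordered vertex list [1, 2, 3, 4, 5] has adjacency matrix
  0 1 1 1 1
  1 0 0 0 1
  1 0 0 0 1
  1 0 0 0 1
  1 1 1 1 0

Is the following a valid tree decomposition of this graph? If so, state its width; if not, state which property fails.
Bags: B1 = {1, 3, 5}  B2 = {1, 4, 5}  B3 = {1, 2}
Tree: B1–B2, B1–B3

No — edge (5,2) lies in no bag.

A tree decomposition must satisfy three properties: every vertex lies in some bag; for every edge, both endpoints lie together in some bag; and for every vertex, the bags containing it form a connected subtree. Here edge (5,2) lies in no bag, so the decomposition is invalid.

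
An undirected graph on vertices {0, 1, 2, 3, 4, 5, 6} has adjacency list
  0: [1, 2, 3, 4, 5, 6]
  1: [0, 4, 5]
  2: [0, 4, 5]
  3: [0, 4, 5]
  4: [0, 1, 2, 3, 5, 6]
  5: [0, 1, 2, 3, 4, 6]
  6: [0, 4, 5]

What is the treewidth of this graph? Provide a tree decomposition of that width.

Treewidth 3.
One optimal decomposition is:
Bags: B1 = {0, 2, 4, 5}  B2 = {0, 1, 4, 5}  B3 = {0, 3, 4, 5}  B4 = {0, 4, 5, 6}
Tree: B1–B2, B2–B3, B1–B4

Every bag has size at most 4, so the width is 4 − 1 = 3 and tw(G) ≤ 3. On the other hand G contains the 4-clique {0, 1, 4, 5}. A clique must lie in a single bag of any decomposition, so no decomposition can have width below 3. Combining the bounds, tw(G) = 3.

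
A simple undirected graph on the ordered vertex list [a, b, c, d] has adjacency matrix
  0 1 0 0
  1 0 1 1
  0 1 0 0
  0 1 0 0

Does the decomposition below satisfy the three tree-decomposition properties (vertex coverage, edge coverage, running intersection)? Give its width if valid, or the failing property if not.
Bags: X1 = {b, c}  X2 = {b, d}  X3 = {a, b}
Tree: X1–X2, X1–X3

Checking the three conditions: (i) the bags cover all of {a, b, c, d}; (ii) for each edge, some bag contains both endpoints; (iii) the bags containing any fixed vertex form a subtree. All hold, so the decomposition is valid with width 2 − 1 = 1.

Yes; width 1.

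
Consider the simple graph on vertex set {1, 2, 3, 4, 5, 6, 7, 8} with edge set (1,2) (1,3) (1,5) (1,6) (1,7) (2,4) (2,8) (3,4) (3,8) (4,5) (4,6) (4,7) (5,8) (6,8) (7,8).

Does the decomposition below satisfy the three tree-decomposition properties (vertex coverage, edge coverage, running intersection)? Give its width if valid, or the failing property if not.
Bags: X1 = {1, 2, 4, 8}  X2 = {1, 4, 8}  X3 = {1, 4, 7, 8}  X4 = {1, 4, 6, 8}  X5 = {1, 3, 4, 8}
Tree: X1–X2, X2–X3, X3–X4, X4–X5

A tree decomposition must satisfy three properties: every vertex lies in some bag; for every edge, both endpoints lie together in some bag; and for every vertex, the bags containing it form a connected subtree. Here vertex 5 appears in no bag, so the decomposition is invalid.

No — vertex 5 appears in no bag.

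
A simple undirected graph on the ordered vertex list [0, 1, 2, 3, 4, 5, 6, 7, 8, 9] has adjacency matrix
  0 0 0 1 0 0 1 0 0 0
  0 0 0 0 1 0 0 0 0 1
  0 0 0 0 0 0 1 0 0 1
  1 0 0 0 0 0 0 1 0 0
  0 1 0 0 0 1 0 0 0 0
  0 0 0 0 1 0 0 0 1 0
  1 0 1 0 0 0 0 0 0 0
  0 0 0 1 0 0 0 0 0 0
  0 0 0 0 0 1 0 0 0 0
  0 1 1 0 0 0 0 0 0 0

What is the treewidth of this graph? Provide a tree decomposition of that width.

Every bag has size at most 2, so the width is 2 − 1 = 1 and tw(G) ≤ 1. Any graph with an edge has treewidth ≥ 1, and G has the edge 7–3. Therefore the treewidth is 1.

Treewidth 1.
One optimal decomposition is:
Bags: B1 = {3, 7}  B2 = {0, 3}  B3 = {0, 6}  B4 = {2, 6}  B5 = {2, 9}  B6 = {1, 9}  B7 = {1, 4}  B8 = {4, 5}  B9 = {5, 8}
Tree: B1–B2, B2–B3, B3–B4, B4–B5, B5–B6, B6–B7, B7–B8, B8–B9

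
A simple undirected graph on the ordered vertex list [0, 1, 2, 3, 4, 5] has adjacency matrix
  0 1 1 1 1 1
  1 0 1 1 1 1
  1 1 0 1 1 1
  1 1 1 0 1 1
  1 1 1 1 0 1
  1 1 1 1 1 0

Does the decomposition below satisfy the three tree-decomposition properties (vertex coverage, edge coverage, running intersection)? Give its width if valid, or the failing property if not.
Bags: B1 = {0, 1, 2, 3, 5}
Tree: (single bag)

No — vertex 4 appears in no bag.

A tree decomposition must satisfy three properties: every vertex lies in some bag; for every edge, both endpoints lie together in some bag; and for every vertex, the bags containing it form a connected subtree. Here vertex 4 appears in no bag, so the decomposition is invalid.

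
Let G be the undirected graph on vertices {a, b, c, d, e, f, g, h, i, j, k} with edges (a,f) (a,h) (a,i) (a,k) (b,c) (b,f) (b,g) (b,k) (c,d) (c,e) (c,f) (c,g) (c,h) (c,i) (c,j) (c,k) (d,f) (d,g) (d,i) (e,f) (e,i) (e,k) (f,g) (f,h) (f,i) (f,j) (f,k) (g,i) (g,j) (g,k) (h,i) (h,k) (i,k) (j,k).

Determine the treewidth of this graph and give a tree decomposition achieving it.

Every bag has size at most 5, so the width is 5 − 1 = 4 and tw(G) ≤ 4. For the lower bound, the 5 vertices {c, d, f, g, i} are pairwise adjacent, and any tree decomposition puts a clique entirely inside one bag — forcing width ≥ 4. Therefore the treewidth is 4.

Treewidth 4.
Bags: B1 = {c, f, g, i, k}  B2 = {c, f, h, i, k}  B3 = {a, f, h, i, k}  B4 = {c, e, f, i, k}  B5 = {b, c, f, g, k}  B6 = {c, d, f, g, i}  B7 = {c, f, g, j, k}
Tree: B1–B2, B2–B3, B1–B4, B1–B5, B1–B6, B5–B7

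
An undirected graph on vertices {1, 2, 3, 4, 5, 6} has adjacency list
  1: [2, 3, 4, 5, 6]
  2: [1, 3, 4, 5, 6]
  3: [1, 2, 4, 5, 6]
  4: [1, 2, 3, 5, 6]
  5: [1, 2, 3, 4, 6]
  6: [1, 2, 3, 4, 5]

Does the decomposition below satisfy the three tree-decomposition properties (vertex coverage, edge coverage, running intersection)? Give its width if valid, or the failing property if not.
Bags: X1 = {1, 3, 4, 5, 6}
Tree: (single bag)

No — vertex 2 appears in no bag.

A tree decomposition must satisfy three properties: every vertex lies in some bag; for every edge, both endpoints lie together in some bag; and for every vertex, the bags containing it form a connected subtree. Here vertex 2 appears in no bag, so the decomposition is invalid.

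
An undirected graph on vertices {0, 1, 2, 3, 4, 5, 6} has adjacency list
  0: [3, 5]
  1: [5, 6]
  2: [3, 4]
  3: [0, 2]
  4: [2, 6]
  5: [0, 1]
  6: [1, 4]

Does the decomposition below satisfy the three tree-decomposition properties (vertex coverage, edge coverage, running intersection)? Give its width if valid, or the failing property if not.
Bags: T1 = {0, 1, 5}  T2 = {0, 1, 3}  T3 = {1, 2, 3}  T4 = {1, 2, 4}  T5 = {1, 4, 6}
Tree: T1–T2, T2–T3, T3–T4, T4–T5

Every vertex of G appears in some bag (union = {0, 1, 2, 3, 4, 5, 6}); every edge is covered by a bag; and for each vertex v the set of bags containing v is connected in the bag tree. The decomposition is therefore valid. The largest bag has 3 vertices, so the width is 2.

Yes; width 2.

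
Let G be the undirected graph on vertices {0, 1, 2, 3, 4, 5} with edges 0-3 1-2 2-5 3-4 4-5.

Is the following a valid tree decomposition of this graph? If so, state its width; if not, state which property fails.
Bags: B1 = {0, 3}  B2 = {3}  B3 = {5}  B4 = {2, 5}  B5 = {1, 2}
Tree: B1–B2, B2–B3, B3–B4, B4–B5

No — vertex 4 appears in no bag.

A tree decomposition must satisfy three properties: every vertex lies in some bag; for every edge, both endpoints lie together in some bag; and for every vertex, the bags containing it form a connected subtree. Here vertex 4 appears in no bag, so the decomposition is invalid.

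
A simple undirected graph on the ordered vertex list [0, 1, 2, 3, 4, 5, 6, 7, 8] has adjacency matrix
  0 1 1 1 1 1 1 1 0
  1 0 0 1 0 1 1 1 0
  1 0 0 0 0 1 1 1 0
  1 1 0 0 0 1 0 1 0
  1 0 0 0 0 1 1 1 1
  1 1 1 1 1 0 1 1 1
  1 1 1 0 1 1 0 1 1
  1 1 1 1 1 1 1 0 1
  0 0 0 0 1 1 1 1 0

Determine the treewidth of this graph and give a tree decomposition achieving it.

Every bag has size at most 5, so the width is 5 − 1 = 4 and tw(G) ≤ 4. For the lower bound, the 5 vertices {0, 1, 3, 5, 7} are pairwise adjacent, and any tree decomposition puts a clique entirely inside one bag — forcing width ≥ 4. Hence tw(G) = 4 exactly.

Treewidth 4.
One optimal decomposition is:
Bags: B1 = {4, 5, 6, 7, 8}  B2 = {0, 4, 5, 6, 7}  B3 = {0, 2, 5, 6, 7}  B4 = {0, 1, 5, 6, 7}  B5 = {0, 1, 3, 5, 7}
Tree: B1–B2, B2–B3, B3–B4, B4–B5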